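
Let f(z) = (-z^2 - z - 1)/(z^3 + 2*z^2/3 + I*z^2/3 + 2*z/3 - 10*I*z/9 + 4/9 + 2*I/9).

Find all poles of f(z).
The singularities of f are the zeros of the denominator. Factoring,
  z^3 + 2*z^2/3 + I*z^2/3 + 2*z/3 - 10*I*z/9 + 4/9 + 2*I/9 = (z + I/3)*(z - 1/3 - I)*(z + 1 + I)
so the candidates are z = -I/3, z = 1/3 + I, z = -1 - I.

Check the numerator P(z) = -z^2 - z - 1 at each one:
  P(-I/3) = -8/9 + I/3 ≠ 0, so z = -I/3 is a (simple) pole.
  P(1/3 + I) = -4/9 - 5*I/3 ≠ 0, so z = 1/3 + I is a (simple) pole.
  P(-1 - I) = -I ≠ 0, so z = -1 - I is a (simple) pole.

Poles of f: {-1 - I, -I/3, 1/3 + I}

Final answer: {-1 - I, -I/3, 1/3 + I}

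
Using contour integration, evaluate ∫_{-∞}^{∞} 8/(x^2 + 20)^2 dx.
Let f(z) = 8/(z^2 + 20)^2. The denominator has no real zeros and deg Q - deg P = 4 ≥ 2, so the integral of f over the upper semicircle |z| = R tends to 0 as R → ∞. Closing the contour in the upper half-plane,
  ∫_{-∞}^{∞} f(x) dx = 2πi · Σ Res(f, z_k)  over the poles with Im z_k > 0.

Zeros of the denominator: z^2 + 20 = 0 gives z = ±2*sqrt(5)*I.
Upper half-plane: z = 2*sqrt(5)*I (a pole of order 2).

Write f(z) = g(z)/(z - 2*sqrt(5)*I)^2 with g(z) = 8/(z + 2*sqrt(5)*I)^2. For a double pole, Res(f, z₀) = g'(z₀):
  g'(z) = -16/(z + 2*sqrt(5)*I)^3
  Res(f, 2*sqrt(5)*I) = g'(2*sqrt(5)*I) = -sqrt(5)*I/100

∫_{-∞}^{∞} f(x) dx = 2πi · (-sqrt(5)*I/100) = sqrt(5)*pi/50

Final answer: sqrt(5)*pi/50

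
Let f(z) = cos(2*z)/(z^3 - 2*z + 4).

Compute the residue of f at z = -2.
Write f(z) = P(z)/Q(z) with P(z) = cos(2*z) and Q(z) = z^3 - 2*z + 4.
The denominator factors as Q(z) = (z + 2)*(z - 1 + I)*(z - 1 - I), so z = -2 is a simple zero of Q and P is analytic there; z = -2 is therefore a simple pole and
  Res(f, z₀) = P(z₀)/Q'(z₀).

Q'(z) = 3*z^2 - 2, so Q'(-2) = 10.
P(-2) = cos(4).

Res(f, -2) = (cos(4))/(10) = cos(4)/10

Final answer: cos(4)/10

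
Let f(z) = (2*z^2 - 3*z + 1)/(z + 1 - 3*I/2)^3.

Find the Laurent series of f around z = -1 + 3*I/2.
Put w = z - (-1 + 3*I/2), i.e. z = w - 1 + 3*I/2. The denominator is w^3, so it suffices to rewrite the numerator in powers of w.

P(z) = 2*z^2 - 3*z + 1
P(w - 1 + 3*I/2) = 3/2 - 21*I/2 + (-7 + 6*I)*w + 2*w^2

Dividing each term by w^3:
  f = (3/2 - 21*I/2)/w^3 + (-7 + 6*I)/w^2 + 2/w

Substituting back w = z + 1 - 3*I/2:
  f(z) = (3/2 - 21*I/2)/(z + 1 - 3*I/2)^3 + (-7 + 6*I)/(z + 1 - 3*I/2)^2 + 2/(z + 1 - 3*I/2)

The series is finite because the numerator is a polynomial; the negative powers form the principal part, and the coefficient of 1/(z + 1 - 3*I/2) gives Res(f, -1 + 3*I/2) = 2.

Final answer: (3/2 - 21*I/2)/(z + 1 - 3*I/2)^3 + (-7 + 6*I)/(z + 1 - 3*I/2)^2 + 2/(z + 1 - 3*I/2)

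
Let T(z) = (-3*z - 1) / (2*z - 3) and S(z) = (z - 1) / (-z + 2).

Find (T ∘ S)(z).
(T ∘ S)(z) = T(S(z)) = ((-3)*S(z) + (-1))/((2)*S(z) + (-3)). Multiply numerator and denominator by -z + 2:
  numerator:   (-3)*(z - 1) + (-1)*(-z + 2) = -2*z + 1
  denominator: (2)*(z - 1) + (-3)*(-z + 2) = 5*z - 8
(T ∘ S)(z) = (-2*z + 1)/(5*z - 8)

Final answer: (-2*z + 1)/(5*z - 8)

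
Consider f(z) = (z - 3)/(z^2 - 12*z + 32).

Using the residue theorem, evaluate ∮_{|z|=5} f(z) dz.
-I*pi/2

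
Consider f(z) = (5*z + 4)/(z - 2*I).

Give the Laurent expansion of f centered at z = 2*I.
Put w = z - (2*I), i.e. z = w + 2*I. The denominator is w, so it suffices to rewrite the numerator in powers of w.

P(z) = 5*z + 4
P(w + 2*I) = 4 + 10*I + 5*w

Dividing each term by w:
  f = (4 + 10*I)/w + 5

Substituting back w = z - 2*I:
  f(z) = (4 + 10*I)/(z - 2*I) + 5

The series is finite because the numerator is a polynomial; the negative powers form the principal part, and the coefficient of 1/(z - 2*I) gives Res(f, 2*I) = 4 + 10*I.

Final answer: (4 + 10*I)/(z - 2*I) + 5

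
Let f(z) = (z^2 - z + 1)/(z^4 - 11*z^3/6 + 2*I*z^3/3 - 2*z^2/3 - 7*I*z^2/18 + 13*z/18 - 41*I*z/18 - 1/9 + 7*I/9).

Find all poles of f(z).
The singularities of f are the zeros of the denominator. Factoring,
  z^4 - 11*z^3/6 + 2*I*z^3/3 - 2*z^2/3 - 7*I*z^2/18 + 13*z/18 - 41*I*z/18 - 1/9 + 7*I/9 = (z + 1 - I/3)*(z - 1/2 + I)*(z - 2)*(z - 1/3)
so the candidates are z = -1 + I/3, z = 1/2 - I, z = 2, z = 1/3.

Check the numerator P(z) = z^2 - z + 1 at each one:
  P(-1 + I/3) = 26/9 - I ≠ 0, so z = -1 + I/3 is a (simple) pole.
  P(1/2 - I) = -1/4 ≠ 0, so z = 1/2 - I is a (simple) pole.
  P(2) = 3 ≠ 0, so z = 2 is a (simple) pole.
  P(1/3) = 7/9 ≠ 0, so z = 1/3 is a (simple) pole.

Poles of f: {-1 + I/3, 1/3, 1/2 - I, 2}

Final answer: {-1 + I/3, 1/3, 1/2 - I, 2}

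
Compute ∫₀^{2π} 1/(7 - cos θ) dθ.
Call the integral J. The integrand is 2π-periodic and we integrate over a full period, so shifting θ does not change the value (θ → θ + π flips the sign of the trig term). Hence
  J = ∫₀^{2π} dθ/(7 + cos θ).
Put z = e^{iθ}: then cos θ = (z + 1/z)/2, dθ = dz/(iz), and z runs once counterclockwise around |z| = 1:
  J = ∮_{|z|=1} 1/(7 + (z + 1/z)/2) · dz/(iz) = (2/i) ∮_{|z|=1} dz/(z^2 + 14*z + 1).
The roots of z^2 + 14*z + 1 are z = (-7 ± sqrt(7^2 - 1^2)), with sqrt(48) = 4*sqrt(3); their product is 1, so only z₊ = -7 + 4*sqrt(3) lies inside the unit circle (z₋ = -7 - 4*sqrt(3) lies outside).
z₊ is a simple zero of q(z) = z^2 + 14*z + 1, so Res(1/q, z₊) = 1/q'(z₊) with q'(z) = 2*z + 14; and q'(z₊) = (z₊ - z₋) = 8*sqrt(3).
Therefore J = (2/i) · 2πi · 1/(8*sqrt(3)) = 2*pi/(4*sqrt(3)) = sqrt(3)*pi/6

Final answer: sqrt(3)*pi/6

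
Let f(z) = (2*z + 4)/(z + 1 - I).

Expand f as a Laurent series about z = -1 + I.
Put w = z - (-1 + I), i.e. z = w - 1 + I. The denominator is w, so it suffices to rewrite the numerator in powers of w.

P(z) = 2*z + 4
P(w - 1 + I) = 2 + 2*I + 2*w

Dividing each term by w:
  f = (2 + 2*I)/w + 2

Substituting back w = z + 1 - I:
  f(z) = (2 + 2*I)/(z + 1 - I) + 2

The series is finite because the numerator is a polynomial; the negative powers form the principal part, and the coefficient of 1/(z + 1 - I) gives Res(f, -1 + I) = 2 + 2*I.

Final answer: (2 + 2*I)/(z + 1 - I) + 2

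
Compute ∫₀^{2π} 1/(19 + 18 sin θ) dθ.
Call the integral J. The integrand is 2π-periodic and we integrate over a full period, so shifting θ does not change the value (θ → θ + π/2 turns sin θ into cos θ). Hence
  J = ∫₀^{2π} dθ/(19 + 18 cos θ).
Put z = e^{iθ}: then cos θ = (z + 1/z)/2, dθ = dz/(iz), and z runs once counterclockwise around |z| = 1:
  J = ∮_{|z|=1} 1/(19 + 18*(z + 1/z)/2) · dz/(iz) = (2/i) ∮_{|z|=1} dz/(18*z^2 + 38*z + 18).
The roots of 18*z^2 + 38*z + 18 are z = (-19 ± sqrt(19^2 - 18^2))/18, with sqrt(37) = sqrt(37); their product is 1, so only z₊ = -19/18 + sqrt(37)/18 lies inside the unit circle (z₋ = -19/18 - sqrt(37)/18 lies outside).
z₊ is a simple zero of q(z) = 18*z^2 + 38*z + 18, so Res(1/q, z₊) = 1/q'(z₊) with q'(z) = 36*z + 38; and q'(z₊) = 18*(z₊ - z₋) = 2*sqrt(37).
Therefore J = (2/i) · 2πi · 1/(2*sqrt(37)) = 2*pi/(sqrt(37)) = 2*sqrt(37)*pi/37

Final answer: 2*sqrt(37)*pi/37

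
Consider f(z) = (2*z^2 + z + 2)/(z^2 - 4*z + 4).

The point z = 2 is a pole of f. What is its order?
2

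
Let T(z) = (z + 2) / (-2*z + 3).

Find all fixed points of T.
{1/2 - sqrt(3)*I/2, 1/2 + sqrt(3)*I/2}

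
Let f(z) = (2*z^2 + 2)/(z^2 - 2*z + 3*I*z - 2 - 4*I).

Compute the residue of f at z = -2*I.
Write f(z) = P(z)/Q(z) with P(z) = 2*z^2 + 2 and Q(z) = z^2 - 2*z + 3*I*z - 2 - 4*I.
The denominator factors as Q(z) = (z + 2*I)*(z - 2 + I), so z = -2*I is a simple zero of Q and P is analytic there; z = -2*I is therefore a simple pole and
  Res(f, z₀) = P(z₀)/Q'(z₀).

Q'(z) = 2*z - 2 + 3*I, so Q'(-2*I) = -2 - I.
P(-2*I) = -6.

Res(f, -2*I) = (-6)/(-2 - I) = 12/5 - 6*I/5

Final answer: 12/5 - 6*I/5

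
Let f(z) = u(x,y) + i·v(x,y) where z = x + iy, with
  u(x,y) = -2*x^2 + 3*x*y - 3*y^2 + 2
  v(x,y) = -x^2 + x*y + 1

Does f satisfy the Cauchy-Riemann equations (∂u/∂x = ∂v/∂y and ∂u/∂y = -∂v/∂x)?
∂u/∂x = -4*x + 3*y
∂v/∂y = x
∂u/∂y = 3*x - 6*y
∂v/∂x = -2*x + y
∂u/∂x ≠ ∂v/∂y and ∂u/∂y ≠ -∂v/∂x; the Cauchy-Riemann equations are not satisfied, so f is not analytic.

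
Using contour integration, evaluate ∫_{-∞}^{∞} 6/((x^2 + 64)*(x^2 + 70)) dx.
Let f(z) = 6/((z^2 + 64)*(z^2 + 70)). The denominator has no real zeros and deg Q - deg P = 4 ≥ 2, so the integral of f over the upper semicircle |z| = R tends to 0 as R → ∞. Closing the contour in the upper half-plane,
  ∫_{-∞}^{∞} f(x) dx = 2πi · Σ Res(f, z_k)  over the poles with Im z_k > 0.

Zeros of the denominator: z^2 + 70 = 0 gives z = ±sqrt(70)*I; z^2 + 64 = 0 gives z = ±8*I.
Upper half-plane: z = 8*I, z = sqrt(70)*I (simple).

Each pole is a simple zero of Q(z) = z^4 + 134*z^2 + 4480, so Res(f, z₀) = P(z₀)/Q'(z₀) with P(z) = 6, Q'(z) = 4*z^3 + 268*z:
  Res(f, 8*I) = (6)/(96*I) = -I/16
  Res(f, sqrt(70)*I) = (6)/(-12*sqrt(70)*I) = sqrt(70)*I/140

Sum of residues: I*(-35 + 4*sqrt(70))/560
∫_{-∞}^{∞} f(x) dx = 2πi · (I*(-35 + 4*sqrt(70))/560) = pi*(35 - 4*sqrt(70))/280

Final answer: pi*(35 - 4*sqrt(70))/280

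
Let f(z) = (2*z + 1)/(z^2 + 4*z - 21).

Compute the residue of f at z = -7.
Write f(z) = P(z)/Q(z) with P(z) = 2*z + 1 and Q(z) = z^2 + 4*z - 21.
The denominator factors as Q(z) = (z - 3)*(z + 7), so z = -7 is a simple zero of Q and P is analytic there; z = -7 is therefore a simple pole and
  Res(f, z₀) = P(z₀)/Q'(z₀).

Q'(z) = 2*z + 4, so Q'(-7) = -10.
P(-7) = -13.

Res(f, -7) = (-13)/(-10) = 13/10

Final answer: 13/10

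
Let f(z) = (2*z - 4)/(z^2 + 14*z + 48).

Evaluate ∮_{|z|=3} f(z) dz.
By the residue theorem, ∮_C f(z) dz = 2πi · (sum of the residues of f at the poles inside |z| = 3).

The denominator factors as (z + 6)*(z + 8), so the singularities of f are simple poles at z = -6, z = -8.
  |-6|² = 36 > 9 = 3², so this pole is outside the contour.
  |-8|² = 64 > 9 = 3², so this pole is outside the contour.

No pole lies inside the contour, so f is analytic on and inside C and the integral is 0 (Cauchy's theorem).

Final answer: 0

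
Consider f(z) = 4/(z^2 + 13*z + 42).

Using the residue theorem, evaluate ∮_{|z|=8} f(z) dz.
By the residue theorem, ∮_C f(z) dz = 2πi · (sum of the residues of f at the poles inside |z| = 8).

The denominator factors as (z + 7)*(z + 6), so the singularities of f are simple poles at z = -7, z = -6.
  |-7|² = 49 < 64 = 8², so this pole is inside the contour.
  |-6|² = 36 < 64 = 8², so this pole is inside the contour.

With P(z) = 4 and Q(z) = z^2 + 13*z + 42, each pole is simple, so Res(f, z₀) = P(z₀)/Q'(z₀) with Q'(z) = 2*z + 13.
  Res(f, -7) = P(-7)/Q'(-7) = (4)/(-1) = -4
  Res(f, -6) = P(-6)/Q'(-6) = (4)/(1) = 4

Sum of residues inside C: 0
∮_C f(z) dz = 2πi · (0) = 0

Final answer: 0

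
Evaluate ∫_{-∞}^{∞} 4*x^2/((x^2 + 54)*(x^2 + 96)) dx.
Let f(z) = 4*z^2/((z^2 + 54)*(z^2 + 96)). The denominator has no real zeros and deg Q - deg P = 2 ≥ 2, so the integral of f over the upper semicircle |z| = R tends to 0 as R → ∞. Closing the contour in the upper half-plane,
  ∫_{-∞}^{∞} f(x) dx = 2πi · Σ Res(f, z_k)  over the poles with Im z_k > 0.

Zeros of the denominator: z^2 + 54 = 0 gives z = ±3*sqrt(6)*I; z^2 + 96 = 0 gives z = ±4*sqrt(6)*I.
Upper half-plane: z = 3*sqrt(6)*I, z = 4*sqrt(6)*I (simple).

Each pole is a simple zero of Q(z) = z^4 + 150*z^2 + 5184, so Res(f, z₀) = P(z₀)/Q'(z₀) with P(z) = 4*z^2, Q'(z) = 4*z^3 + 300*z:
  Res(f, 3*sqrt(6)*I) = (-216)/(252*sqrt(6)*I) = sqrt(6)*I/7
  Res(f, 4*sqrt(6)*I) = (-384)/(-336*sqrt(6)*I) = -4*sqrt(6)*I/21

Sum of residues: -sqrt(6)*I/21
∫_{-∞}^{∞} f(x) dx = 2πi · (-sqrt(6)*I/21) = 2*sqrt(6)*pi/21

Final answer: 2*sqrt(6)*pi/21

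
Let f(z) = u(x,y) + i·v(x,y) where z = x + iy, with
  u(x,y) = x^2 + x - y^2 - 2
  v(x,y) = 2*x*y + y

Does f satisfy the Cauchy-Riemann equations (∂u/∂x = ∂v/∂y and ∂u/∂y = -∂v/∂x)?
∂u/∂x = 2*x + 1
∂v/∂y = 2*x + 1
∂u/∂y = -2*y
∂v/∂x = 2*y
∂u/∂x = ∂v/∂y and ∂u/∂y = -∂v/∂x hold identically; f is analytic.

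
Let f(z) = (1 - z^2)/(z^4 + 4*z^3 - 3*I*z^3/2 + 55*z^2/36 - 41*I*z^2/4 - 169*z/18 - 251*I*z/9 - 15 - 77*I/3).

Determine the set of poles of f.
The singularities of f are the zeros of the denominator. Factoring,
  z^4 + 4*z^3 - 3*I*z^3/2 + 55*z^2/36 - 41*I*z^2/4 - 169*z/18 - 251*I*z/9 - 15 - 77*I/3 = (z + 3/2 + 3*I/2)*(z + 3/2 - 2*I/3)*(z + 3 - I/3)*(z - 2 - 2*I)
so the candidates are z = -3/2 - 3*I/2, z = -3/2 + 2*I/3, z = -3 + I/3, z = 2 + 2*I.

Check the numerator P(z) = 1 - z^2 at each one:
  P(-3/2 - 3*I/2) = 1 - 9*I/2 ≠ 0, so z = -3/2 - 3*I/2 is a (simple) pole.
  P(-3/2 + 2*I/3) = -29/36 + 2*I ≠ 0, so z = -3/2 + 2*I/3 is a (simple) pole.
  P(-3 + I/3) = -71/9 + 2*I ≠ 0, so z = -3 + I/3 is a (simple) pole.
  P(2 + 2*I) = 1 - 8*I ≠ 0, so z = 2 + 2*I is a (simple) pole.

Poles of f: {-3 + I/3, -3/2 - 3*I/2, -3/2 + 2*I/3, 2 + 2*I}

Final answer: {-3 + I/3, -3/2 - 3*I/2, -3/2 + 2*I/3, 2 + 2*I}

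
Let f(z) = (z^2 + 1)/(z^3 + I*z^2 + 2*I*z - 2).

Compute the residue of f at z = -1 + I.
1/4 + I/4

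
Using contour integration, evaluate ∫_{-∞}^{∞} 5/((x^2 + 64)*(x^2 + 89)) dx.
Let f(z) = 5/((z^2 + 64)*(z^2 + 89)). The denominator has no real zeros and deg Q - deg P = 4 ≥ 2, so the integral of f over the upper semicircle |z| = R tends to 0 as R → ∞. Closing the contour in the upper half-plane,
  ∫_{-∞}^{∞} f(x) dx = 2πi · Σ Res(f, z_k)  over the poles with Im z_k > 0.

Zeros of the denominator: z^2 + 64 = 0 gives z = ±8*I; z^2 + 89 = 0 gives z = ±sqrt(89)*I.
Upper half-plane: z = 8*I, z = sqrt(89)*I (simple).

Each pole is a simple zero of Q(z) = z^4 + 153*z^2 + 5696, so Res(f, z₀) = P(z₀)/Q'(z₀) with P(z) = 5, Q'(z) = 4*z^3 + 306*z:
  Res(f, 8*I) = (5)/(400*I) = -I/80
  Res(f, sqrt(89)*I) = (5)/(-50*sqrt(89)*I) = sqrt(89)*I/890

Sum of residues: I*(-89 + 8*sqrt(89))/7120
∫_{-∞}^{∞} f(x) dx = 2πi · (I*(-89 + 8*sqrt(89))/7120) = pi*(89 - 8*sqrt(89))/3560

Final answer: pi*(89 - 8*sqrt(89))/3560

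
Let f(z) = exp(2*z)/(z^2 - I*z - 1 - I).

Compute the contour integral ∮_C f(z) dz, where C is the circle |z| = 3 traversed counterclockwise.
By the residue theorem, ∮_C f(z) dz = 2πi · (sum of the residues of f at the poles inside |z| = 3).

The denominator factors as (z - 1 - I)*(z + 1), so the singularities of f are simple poles at z = 1 + I, z = -1.
  |1 + I|² = 2 < 9 = 3², so this pole is inside the contour.
  |-1|² = 1 < 9 = 3², so this pole is inside the contour.

With P(z) = exp(2*z) and Q(z) = z^2 - I*z - 1 - I, each pole is simple, so Res(f, z₀) = P(z₀)/Q'(z₀) with Q'(z) = 2*z - I.
  Res(f, 1 + I) = P(1 + I)/Q'(1 + I) = (exp(2 + 2*I))/(2 + I) = (2/5 - I/5)*exp(2 + 2*I)
  Res(f, -1) = P(-1)/Q'(-1) = (exp(-2))/(-2 - I) = (-2/5 + I/5)*exp(-2)

Sum of residues inside C: (-2/5 + I/5)*exp(-2) + (2/5 - I/5)*exp(2 + 2*I)
∮_C f(z) dz = 2πi · ((-2/5 + I/5)*exp(-2) + (2/5 - I/5)*exp(2 + 2*I)) = pi*(-2/5 - 4*I/5)*exp(-2) + pi*(2/5 + 4*I/5)*exp(2 + 2*I)

Final answer: pi*(-2/5 - 4*I/5)*exp(-2) + pi*(2/5 + 4*I/5)*exp(2 + 2*I)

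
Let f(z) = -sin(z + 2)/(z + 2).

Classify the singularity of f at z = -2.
Let u = z + 2. The argument of sin is z + 2 = u, so
  f = -sin(u)/u = -((u) - (u)^3/6 + ...)/u = -1 + (1/6)*u^2 - ...
The Laurent expansion about u = 0 has no negative powers; equivalently lim_{z→-2} f(z) = -1 exists and is finite.
So the singularity is removable.

Final answer: removable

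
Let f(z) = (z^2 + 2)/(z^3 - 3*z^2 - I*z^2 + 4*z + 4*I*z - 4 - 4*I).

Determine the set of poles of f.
The singularities of f are the zeros of the denominator. Factoring,
  z^3 - 3*z^2 - I*z^2 + 4*z + 4*I*z - 4 - 4*I = (z - 2*I)*(z - 2)*(z - 1 + I)
so the candidates are z = 2*I, z = 2, z = 1 - I.

Check the numerator P(z) = z^2 + 2 at each one:
  P(2*I) = -2 ≠ 0, so z = 2*I is a (simple) pole.
  P(2) = 6 ≠ 0, so z = 2 is a (simple) pole.
  P(1 - I) = 2 - 2*I ≠ 0, so z = 1 - I is a (simple) pole.

Poles of f: {2*I, 1 - I, 2}

Final answer: {2*I, 1 - I, 2}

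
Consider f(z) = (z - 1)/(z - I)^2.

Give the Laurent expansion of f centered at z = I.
(-1 + I)/(z - I)^2 + 1/(z - I)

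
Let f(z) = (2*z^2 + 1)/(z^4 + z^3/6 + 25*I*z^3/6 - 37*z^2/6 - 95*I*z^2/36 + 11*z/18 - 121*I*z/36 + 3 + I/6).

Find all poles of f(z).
The singularities of f are the zeros of the denominator. Factoring,
  z^4 + z^3/6 + 25*I*z^3/6 - 37*z^2/6 - 95*I*z^2/36 + 11*z/18 - 121*I*z/36 + 3 + I/6 = (z + 3/2 + 3*I)*(z - 1 + 2*I/3)*(z - 1 + I/2)*(z + 2/3)
so the candidates are z = -3/2 - 3*I, z = 1 - 2*I/3, z = 1 - I/2, z = -2/3.

Check the numerator P(z) = 2*z^2 + 1 at each one:
  P(-3/2 - 3*I) = -25/2 + 18*I ≠ 0, so z = -3/2 - 3*I is a (simple) pole.
  P(1 - 2*I/3) = 19/9 - 8*I/3 ≠ 0, so z = 1 - 2*I/3 is a (simple) pole.
  P(1 - I/2) = 5/2 - 2*I ≠ 0, so z = 1 - I/2 is a (simple) pole.
  P(-2/3) = 17/9 ≠ 0, so z = -2/3 is a (simple) pole.

Poles of f: {-3/2 - 3*I, -2/3, 1 - 2*I/3, 1 - I/2}

Final answer: {-3/2 - 3*I, -2/3, 1 - 2*I/3, 1 - I/2}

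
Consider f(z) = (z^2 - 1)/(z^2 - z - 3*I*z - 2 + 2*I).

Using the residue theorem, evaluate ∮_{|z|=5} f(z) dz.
pi*(-6 + 2*I)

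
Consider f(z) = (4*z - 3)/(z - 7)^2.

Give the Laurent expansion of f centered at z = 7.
Put w = z - (7), i.e. z = w + 7. The denominator is w^2, so it suffices to rewrite the numerator in powers of w.

P(z) = 4*z - 3
P(w + 7) = 25 + 4*w

Dividing each term by w^2:
  f = 25/w^2 + 4/w

Substituting back w = z - 7:
  f(z) = 25/(z - 7)^2 + 4/(z - 7)

The series is finite because the numerator is a polynomial; the negative powers form the principal part, and the coefficient of 1/(z - 7) gives Res(f, 7) = 4.

Final answer: 25/(z - 7)^2 + 4/(z - 7)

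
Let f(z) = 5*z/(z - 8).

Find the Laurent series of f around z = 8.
Put w = z - (8), i.e. z = w + 8. The denominator is w, so it suffices to rewrite the numerator in powers of w.

P(z) = 5*z
P(w + 8) = 40 + 5*w

Dividing each term by w:
  f = 40/w + 5

Substituting back w = z - 8:
  f(z) = 40/(z - 8) + 5

The series is finite because the numerator is a polynomial; the negative powers form the principal part, and the coefficient of 1/(z - 8) gives Res(f, 8) = 40.

Final answer: 40/(z - 8) + 5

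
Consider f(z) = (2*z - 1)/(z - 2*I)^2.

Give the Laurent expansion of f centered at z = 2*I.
(-1 + 4*I)/(z - 2*I)^2 + 2/(z - 2*I)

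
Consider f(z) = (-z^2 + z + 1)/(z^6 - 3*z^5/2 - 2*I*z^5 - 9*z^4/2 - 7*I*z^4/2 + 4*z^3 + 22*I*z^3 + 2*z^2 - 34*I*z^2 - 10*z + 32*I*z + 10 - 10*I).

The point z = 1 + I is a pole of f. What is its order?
4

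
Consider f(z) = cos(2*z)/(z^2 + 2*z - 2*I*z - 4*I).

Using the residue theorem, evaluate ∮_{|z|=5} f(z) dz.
By the residue theorem, ∮_C f(z) dz = 2πi · (sum of the residues of f at the poles inside |z| = 5).

The denominator factors as (z + 2)*(z - 2*I), so the singularities of f are simple poles at z = -2, z = 2*I.
  |-2|² = 4 < 25 = 5², so this pole is inside the contour.
  |2*I|² = 4 < 25 = 5², so this pole is inside the contour.

With P(z) = cos(2*z) and Q(z) = z^2 + 2*z - 2*I*z - 4*I, each pole is simple, so Res(f, z₀) = P(z₀)/Q'(z₀) with Q'(z) = 2*z + 2 - 2*I.
  Res(f, -2) = P(-2)/Q'(-2) = (cos(4))/(-2 - 2*I) = (-1/4 + I/4)*cos(4)
  Res(f, 2*I) = P(2*I)/Q'(2*I) = (cosh(4))/(2 + 2*I) = (1/4 - I/4)*cosh(4)

Sum of residues inside C: (1/4 - I/4)*cosh(4) + (-1/4 + I/4)*cos(4)
∮_C f(z) dz = 2πi · ((1/4 - I/4)*cosh(4) + (-1/4 + I/4)*cos(4)) = pi*(-1/2 - I/2)*cos(4) + pi*(1/2 + I/2)*cosh(4)

Final answer: pi*(-1/2 - I/2)*cos(4) + pi*(1/2 + I/2)*cosh(4)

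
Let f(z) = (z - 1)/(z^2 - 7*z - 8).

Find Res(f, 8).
Write f(z) = P(z)/Q(z) with P(z) = z - 1 and Q(z) = z^2 - 7*z - 8.
The denominator factors as Q(z) = (z - 8)*(z + 1), so z = 8 is a simple zero of Q and P is analytic there; z = 8 is therefore a simple pole and
  Res(f, z₀) = P(z₀)/Q'(z₀).

Q'(z) = 2*z - 7, so Q'(8) = 9.
P(8) = 7.

Res(f, 8) = (7)/(9) = 7/9

Final answer: 7/9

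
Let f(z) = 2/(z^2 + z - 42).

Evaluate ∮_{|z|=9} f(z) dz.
0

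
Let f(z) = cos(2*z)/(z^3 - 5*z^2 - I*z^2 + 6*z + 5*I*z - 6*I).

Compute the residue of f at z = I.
Write f(z) = P(z)/Q(z) with P(z) = cos(2*z) and Q(z) = z^3 - 5*z^2 - I*z^2 + 6*z + 5*I*z - 6*I.
The denominator factors as Q(z) = (z - 2)*(z - 3)*(z - I), so z = I is a simple zero of Q and P is analytic there; z = I is therefore a simple pole and
  Res(f, z₀) = P(z₀)/Q'(z₀).

Q'(z) = 3*z^2 - 10*z - 2*I*z + 6 + 5*I, so Q'(I) = 5 - 5*I.
P(I) = cosh(2).

Res(f, I) = (cosh(2))/(5 - 5*I) = (1/10 + I/10)*cosh(2)

Final answer: (1/10 + I/10)*cosh(2)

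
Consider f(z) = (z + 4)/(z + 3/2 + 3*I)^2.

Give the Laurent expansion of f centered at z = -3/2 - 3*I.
(5/2 - 3*I)/(z + 3/2 + 3*I)^2 + 1/(z + 3/2 + 3*I)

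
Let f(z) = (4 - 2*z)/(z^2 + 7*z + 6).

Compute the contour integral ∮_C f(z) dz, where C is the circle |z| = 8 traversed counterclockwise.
By the residue theorem, ∮_C f(z) dz = 2πi · (sum of the residues of f at the poles inside |z| = 8).

The denominator factors as (z + 6)*(z + 1), so the singularities of f are simple poles at z = -6, z = -1.
  |-6|² = 36 < 64 = 8², so this pole is inside the contour.
  |-1|² = 1 < 64 = 8², so this pole is inside the contour.

With P(z) = 4 - 2*z and Q(z) = z^2 + 7*z + 6, each pole is simple, so Res(f, z₀) = P(z₀)/Q'(z₀) with Q'(z) = 2*z + 7.
  Res(f, -6) = P(-6)/Q'(-6) = (16)/(-5) = -16/5
  Res(f, -1) = P(-1)/Q'(-1) = (6)/(5) = 6/5

Sum of residues inside C: -2
∮_C f(z) dz = 2πi · (-2) = -4*I*pi

Final answer: -4*I*pi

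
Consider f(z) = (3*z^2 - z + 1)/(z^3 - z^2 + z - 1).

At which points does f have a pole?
The singularities of f are the zeros of the denominator. Factoring,
  z^3 - z^2 + z - 1 = (z + I)*(z - 1)*(z - I)
so the candidates are z = -I, z = 1, z = I.

Check the numerator P(z) = 3*z^2 - z + 1 at each one:
  P(-I) = -2 + I ≠ 0, so z = -I is a (simple) pole.
  P(1) = 3 ≠ 0, so z = 1 is a (simple) pole.
  P(I) = -2 - I ≠ 0, so z = I is a (simple) pole.

Poles of f: {-I, I, 1}

Final answer: {-I, I, 1}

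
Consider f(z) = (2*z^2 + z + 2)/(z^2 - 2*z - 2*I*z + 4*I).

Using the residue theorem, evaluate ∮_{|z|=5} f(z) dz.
By the residue theorem, ∮_C f(z) dz = 2πi · (sum of the residues of f at the poles inside |z| = 5).

The denominator factors as (z - 2)*(z - 2*I), so the singularities of f are simple poles at z = 2, z = 2*I.
  |2|² = 4 < 25 = 5², so this pole is inside the contour.
  |2*I|² = 4 < 25 = 5², so this pole is inside the contour.

With P(z) = 2*z^2 + z + 2 and Q(z) = z^2 - 2*z - 2*I*z + 4*I, each pole is simple, so Res(f, z₀) = P(z₀)/Q'(z₀) with Q'(z) = 2*z - 2 - 2*I.
  Res(f, 2) = P(2)/Q'(2) = (12)/(2 - 2*I) = 3 + 3*I
  Res(f, 2*I) = P(2*I)/Q'(2*I) = (-6 + 2*I)/(-2 + 2*I) = 2 + I

Sum of residues inside C: 5 + 4*I
∮_C f(z) dz = 2πi · (5 + 4*I) = pi*(-8 + 10*I)

Final answer: pi*(-8 + 10*I)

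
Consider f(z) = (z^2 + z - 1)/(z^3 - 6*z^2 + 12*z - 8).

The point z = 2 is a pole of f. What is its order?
Factor the denominator:
  z^3 - 6*z^2 + 12*z - 8 = (z - 2)^3

The numerator P(z) = z^2 + z - 1 has P(2) = 5 ≠ 0, so no factor of (z - 2) cancels.
Near z = 2 we can therefore write f(z) = g(z)/(z - 2)^3 with g analytic at 2 and g(2) ≠ 0 (g is just the numerator).

Hence z = 2 is a pole of order 3.

Final answer: 3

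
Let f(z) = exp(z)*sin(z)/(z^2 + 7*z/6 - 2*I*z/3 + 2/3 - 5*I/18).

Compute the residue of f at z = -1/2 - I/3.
Write f(z) = P(z)/Q(z) with P(z) = exp(z)*sin(z) and Q(z) = z^2 + 7*z/6 - 2*I*z/3 + 2/3 - 5*I/18.
The denominator factors as Q(z) = (z + 1/2 + I/3)*(z + 2/3 - I), so z = -1/2 - I/3 is a simple zero of Q and P is analytic there; z = -1/2 - I/3 is therefore a simple pole and
  Res(f, z₀) = P(z₀)/Q'(z₀).

Q'(z) = 2*z + 7/6 - 2*I/3, so Q'(-1/2 - I/3) = 1/6 - 4*I/3.
P(-1/2 - I/3) = -exp(-1/2 - I/3)*sin(1/2 + I/3).

Res(f, -1/2 - I/3) = (-exp(-1/2 - I/3)*sin(1/2 + I/3))/(1/6 - 4*I/3) = (-6/65 - 48*I/65)*exp(-1/2 - I/3)*sin(1/2 + I/3)

Final answer: (-6/65 - 48*I/65)*exp(-1/2 - I/3)*sin(1/2 + I/3)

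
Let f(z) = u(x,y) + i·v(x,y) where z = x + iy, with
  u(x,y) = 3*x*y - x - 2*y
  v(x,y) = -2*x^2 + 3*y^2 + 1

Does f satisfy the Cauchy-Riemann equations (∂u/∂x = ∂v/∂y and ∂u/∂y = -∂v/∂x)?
∂u/∂x = 3*y - 1
∂v/∂y = 6*y
∂u/∂y = 3*x - 2
∂v/∂x = -4*x
∂u/∂x ≠ ∂v/∂y and ∂u/∂y ≠ -∂v/∂x; the Cauchy-Riemann equations are not satisfied, so f is not analytic.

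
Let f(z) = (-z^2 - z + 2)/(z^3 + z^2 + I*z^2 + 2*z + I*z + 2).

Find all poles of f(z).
The singularities of f are the zeros of the denominator. Factoring,
  z^3 + z^2 + I*z^2 + 2*z + I*z + 2 = (z + 1)*(z - I)*(z + 2*I)
so the candidates are z = -1, z = I, z = -2*I.

Check the numerator P(z) = -z^2 - z + 2 at each one:
  P(-1) = 2 ≠ 0, so z = -1 is a (simple) pole.
  P(I) = 3 - I ≠ 0, so z = I is a (simple) pole.
  P(-2*I) = 6 + 2*I ≠ 0, so z = -2*I is a (simple) pole.

Poles of f: {-1, -2*I, I}

Final answer: {-1, -2*I, I}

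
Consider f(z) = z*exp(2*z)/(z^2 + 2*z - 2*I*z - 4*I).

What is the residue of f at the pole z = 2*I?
(1/2 + I/2)*exp(4*I)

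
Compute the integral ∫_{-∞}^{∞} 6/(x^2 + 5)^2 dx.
Let f(z) = 6/(z^2 + 5)^2. The denominator has no real zeros and deg Q - deg P = 4 ≥ 2, so the integral of f over the upper semicircle |z| = R tends to 0 as R → ∞. Closing the contour in the upper half-plane,
  ∫_{-∞}^{∞} f(x) dx = 2πi · Σ Res(f, z_k)  over the poles with Im z_k > 0.

Zeros of the denominator: z^2 + 5 = 0 gives z = ±sqrt(5)*I.
Upper half-plane: z = sqrt(5)*I (a pole of order 2).

Write f(z) = g(z)/(z - sqrt(5)*I)^2 with g(z) = 6/(z + sqrt(5)*I)^2. For a double pole, Res(f, z₀) = g'(z₀):
  g'(z) = -12/(z + sqrt(5)*I)^3
  Res(f, sqrt(5)*I) = g'(sqrt(5)*I) = -3*sqrt(5)*I/50

∫_{-∞}^{∞} f(x) dx = 2πi · (-3*sqrt(5)*I/50) = 3*sqrt(5)*pi/25

Final answer: 3*sqrt(5)*pi/25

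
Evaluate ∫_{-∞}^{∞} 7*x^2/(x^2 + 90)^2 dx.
Let f(z) = 7*z^2/(z^2 + 90)^2. The denominator has no real zeros and deg Q - deg P = 2 ≥ 2, so the integral of f over the upper semicircle |z| = R tends to 0 as R → ∞. Closing the contour in the upper half-plane,
  ∫_{-∞}^{∞} f(x) dx = 2πi · Σ Res(f, z_k)  over the poles with Im z_k > 0.

Zeros of the denominator: z^2 + 90 = 0 gives z = ±3*sqrt(10)*I.
Upper half-plane: z = 3*sqrt(10)*I (a pole of order 2).

Write f(z) = g(z)/(z - 3*sqrt(10)*I)^2 with g(z) = 7*z^2/(z + 3*sqrt(10)*I)^2. For a double pole, Res(f, z₀) = g'(z₀):
  g'(z) = 42*sqrt(10)*I*z/(z + 3*sqrt(10)*I)^3
  Res(f, 3*sqrt(10)*I) = g'(3*sqrt(10)*I) = -7*sqrt(10)*I/120

∫_{-∞}^{∞} f(x) dx = 2πi · (-7*sqrt(10)*I/120) = 7*sqrt(10)*pi/60

Final answer: 7*sqrt(10)*pi/60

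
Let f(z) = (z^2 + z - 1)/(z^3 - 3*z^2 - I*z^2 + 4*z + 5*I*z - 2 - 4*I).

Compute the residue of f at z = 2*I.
Write f(z) = P(z)/Q(z) with P(z) = z^2 + z - 1 and Q(z) = z^3 - 3*z^2 - I*z^2 + 4*z + 5*I*z - 2 - 4*I.
The denominator factors as Q(z) = (z - 2*I)*(z - 2 + I)*(z - 1), so z = 2*I is a simple zero of Q and P is analytic there; z = 2*I is therefore a simple pole and
  Res(f, z₀) = P(z₀)/Q'(z₀).

Q'(z) = 3*z^2 - 6*z - 2*I*z + 4 + 5*I, so Q'(2*I) = -4 - 7*I.
P(2*I) = -5 + 2*I.

Res(f, 2*I) = (-5 + 2*I)/(-4 - 7*I) = 6/65 - 43*I/65

Final answer: 6/65 - 43*I/65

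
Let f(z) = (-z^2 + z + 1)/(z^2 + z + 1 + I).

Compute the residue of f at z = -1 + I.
Write f(z) = P(z)/Q(z) with P(z) = -z^2 + z + 1 and Q(z) = z^2 + z + 1 + I.
The denominator factors as Q(z) = (z + 1 - I)*(z + I), so z = -1 + I is a simple zero of Q and P is analytic there; z = -1 + I is therefore a simple pole and
  Res(f, z₀) = P(z₀)/Q'(z₀).

Q'(z) = 2*z + 1, so Q'(-1 + I) = -1 + 2*I.
P(-1 + I) = 3*I.

Res(f, -1 + I) = (3*I)/(-1 + 2*I) = 6/5 - 3*I/5

Final answer: 6/5 - 3*I/5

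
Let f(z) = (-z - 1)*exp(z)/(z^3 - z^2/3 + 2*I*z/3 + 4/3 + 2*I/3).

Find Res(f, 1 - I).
Write f(z) = P(z)/Q(z) with P(z) = (-z - 1)*exp(z) and Q(z) = z^3 - z^2/3 + 2*I*z/3 + 4/3 + 2*I/3.
The denominator factors as Q(z) = (z + 1)*(z - 1 + I)*(z - 1/3 - I), so z = 1 - I is a simple zero of Q and P is analytic there; z = 1 - I is therefore a simple pole and
  Res(f, z₀) = P(z₀)/Q'(z₀).

Q'(z) = 3*z^2 - 2*z/3 + 2*I/3, so Q'(1 - I) = -2/3 - 14*I/3.
P(1 - I) = (-2 + I)*exp(1 - I).

Res(f, 1 - I) = ((-2 + I)*exp(1 - I))/(-2/3 - 14*I/3) = (-3/20 - 9*I/20)*exp(1 - I)

Final answer: (-3/20 - 9*I/20)*exp(1 - I)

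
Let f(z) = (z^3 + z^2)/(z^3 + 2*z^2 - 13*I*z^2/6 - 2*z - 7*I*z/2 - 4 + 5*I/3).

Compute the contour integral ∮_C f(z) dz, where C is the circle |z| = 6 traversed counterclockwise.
By the residue theorem, ∮_C f(z) dz = 2πi · (sum of the residues of f at the poles inside |z| = 6).

The denominator factors as (z + 2)*(z + 1 - 3*I/2)*(z - 1 - 2*I/3), so the singularities of f are simple poles at z = -2, z = -1 + 3*I/2, z = 1 + 2*I/3.
  |-2|² = 4 < 36 = 6², so this pole is inside the contour.
  |-1 + 3*I/2|² = 13/4 < 36 = 6², so this pole is inside the contour.
  |1 + 2*I/3|² = 13/9 < 36 = 6², so this pole is inside the contour.

With P(z) = z^3 + z^2 and Q(z) = z^3 + 2*z^2 - 13*I*z^2/6 - 2*z - 7*I*z/2 - 4 + 5*I/3, each pole is simple, so Res(f, z₀) = P(z₀)/Q'(z₀) with Q'(z) = 3*z^2 + 4*z - 13*I*z/3 - 2 - 7*I/2.
  Res(f, -2) = P(-2)/Q'(-2) = (-4)/(2 + 31*I/6) = -288/1105 + 744*I/1105
  Res(f, -1 + 3*I/2) = P(-1 + 3*I/2)/Q'(-1 + 3*I/2) = (9/2 - 15*I/8)/(-13/4 - 13*I/6) = -9/13 + 27*I/26
  Res(f, 1 + 2*I/3) = P(1 + 2*I/3)/Q'(1 + 2*I/3) = (2/9 + 82*I/27)/(59/9 - 7*I/6) = -4/85 + 116*I/255

Sum of residues inside C: -1 + 13*I/6
∮_C f(z) dz = 2πi · (-1 + 13*I/6) = pi*(-13/3 - 2*I)

Final answer: pi*(-13/3 - 2*I)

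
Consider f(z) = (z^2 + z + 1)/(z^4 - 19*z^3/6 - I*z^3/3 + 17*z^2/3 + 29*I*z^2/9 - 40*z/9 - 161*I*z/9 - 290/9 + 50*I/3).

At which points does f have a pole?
The singularities of f are the zeros of the denominator. Factoring,
  z^4 - 19*z^3/6 - I*z^3/3 + 17*z^2/3 + 29*I*z^2/9 - 40*z/9 - 161*I*z/9 - 290/9 + 50*I/3 = (z - 3 - I/3)*(z + 3/2 - I)*(z - 2/3 - 2*I)*(z - 1 + 3*I)
so the candidates are z = 3 + I/3, z = -3/2 + I, z = 2/3 + 2*I, z = 1 - 3*I.

Check the numerator P(z) = z^2 + z + 1 at each one:
  P(3 + I/3) = 116/9 + 7*I/3 ≠ 0, so z = 3 + I/3 is a (simple) pole.
  P(-3/2 + I) = 3/4 - 2*I ≠ 0, so z = -3/2 + I is a (simple) pole.
  P(2/3 + 2*I) = -17/9 + 14*I/3 ≠ 0, so z = 2/3 + 2*I is a (simple) pole.
  P(1 - 3*I) = -6 - 9*I ≠ 0, so z = 1 - 3*I is a (simple) pole.

Poles of f: {-3/2 + I, 2/3 + 2*I, 1 - 3*I, 3 + I/3}

Final answer: {-3/2 + I, 2/3 + 2*I, 1 - 3*I, 3 + I/3}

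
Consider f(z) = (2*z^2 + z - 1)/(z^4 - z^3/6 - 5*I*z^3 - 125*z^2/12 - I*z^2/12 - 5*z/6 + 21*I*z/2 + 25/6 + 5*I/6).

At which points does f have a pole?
The singularities of f are the zeros of the denominator. Factoring,
  z^4 - z^3/6 - 5*I*z^3 - 125*z^2/12 - I*z^2/12 - 5*z/6 + 21*I*z/2 + 25/6 + 5*I/6 = (z + 1 - I)*(z + 1/3 - I)*(z - 1 - 3*I/2)*(z - 1/2 - 3*I/2)
so the candidates are z = -1 + I, z = -1/3 + I, z = 1 + 3*I/2, z = 1/2 + 3*I/2.

Check the numerator P(z) = 2*z^2 + z - 1 at each one:
  P(-1 + I) = -2 - 3*I ≠ 0, so z = -1 + I is a (simple) pole.
  P(-1/3 + I) = -28/9 - I/3 ≠ 0, so z = -1/3 + I is a (simple) pole.
  P(1 + 3*I/2) = -5/2 + 15*I/2 ≠ 0, so z = 1 + 3*I/2 is a (simple) pole.
  P(1/2 + 3*I/2) = -9/2 + 9*I/2 ≠ 0, so z = 1/2 + 3*I/2 is a (simple) pole.

Poles of f: {-1 + I, -1/3 + I, 1/2 + 3*I/2, 1 + 3*I/2}

Final answer: {-1 + I, -1/3 + I, 1/2 + 3*I/2, 1 + 3*I/2}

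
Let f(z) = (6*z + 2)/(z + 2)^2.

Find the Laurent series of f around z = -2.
Put w = z - (-2), i.e. z = w - 2. The denominator is w^2, so it suffices to rewrite the numerator in powers of w.

P(z) = 6*z + 2
P(w - 2) = -10 + 6*w

Dividing each term by w^2:
  f = -10/w^2 + 6/w

Substituting back w = z + 2:
  f(z) = -10/(z + 2)^2 + 6/(z + 2)

The series is finite because the numerator is a polynomial; the negative powers form the principal part, and the coefficient of 1/(z + 2) gives Res(f, -2) = 6.

Final answer: -10/(z + 2)^2 + 6/(z + 2)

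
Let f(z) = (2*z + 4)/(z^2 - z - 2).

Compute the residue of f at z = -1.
Write f(z) = P(z)/Q(z) with P(z) = 2*z + 4 and Q(z) = z^2 - z - 2.
The denominator factors as Q(z) = (z - 2)*(z + 1), so z = -1 is a simple zero of Q and P is analytic there; z = -1 is therefore a simple pole and
  Res(f, z₀) = P(z₀)/Q'(z₀).

Q'(z) = 2*z - 1, so Q'(-1) = -3.
P(-1) = 2.

Res(f, -1) = (2)/(-3) = -2/3

Final answer: -2/3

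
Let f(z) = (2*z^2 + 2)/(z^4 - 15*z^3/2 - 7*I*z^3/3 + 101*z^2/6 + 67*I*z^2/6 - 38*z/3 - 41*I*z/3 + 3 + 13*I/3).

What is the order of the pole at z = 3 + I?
Factor the denominator:
  z^4 - 15*z^3/2 - 7*I*z^3/3 + 101*z^2/6 + 67*I*z^2/6 - 38*z/3 - 41*I*z/3 + 3 + 13*I/3 = (z - 3 - I)^2*(z - 1 - I/3)*(z - 1/2)

The numerator P(z) = 2*z^2 + 2 has P(3 + I) = 18 + 12*I ≠ 0, so no factor of (z - 3 - I) cancels.
Near z = 3 + I we can therefore write f(z) = g(z)/(z - 3 - I)^2 with g analytic at 3 + I and g(3 + I) ≠ 0 (g is the numerator divided by the remaining denominator factors).

Hence z = 3 + I is a pole of order 2.

Final answer: 2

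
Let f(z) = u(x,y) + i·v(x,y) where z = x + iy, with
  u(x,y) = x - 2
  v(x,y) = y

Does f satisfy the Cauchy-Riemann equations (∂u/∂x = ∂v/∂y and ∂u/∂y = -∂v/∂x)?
∂u/∂x = 1
∂v/∂y = 1
∂u/∂y = 0
∂v/∂x = 0
∂u/∂x = ∂v/∂y and ∂u/∂y = -∂v/∂x hold identically; f is analytic.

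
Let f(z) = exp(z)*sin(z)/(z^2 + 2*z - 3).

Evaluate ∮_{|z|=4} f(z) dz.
By the residue theorem, ∮_C f(z) dz = 2πi · (sum of the residues of f at the poles inside |z| = 4).

The denominator factors as (z - 1)*(z + 3), so the singularities of f are simple poles at z = 1, z = -3.
  |1|² = 1 < 16 = 4², so this pole is inside the contour.
  |-3|² = 9 < 16 = 4², so this pole is inside the contour.

With P(z) = exp(z)*sin(z) and Q(z) = z^2 + 2*z - 3, each pole is simple, so Res(f, z₀) = P(z₀)/Q'(z₀) with Q'(z) = 2*z + 2.
  Res(f, 1) = P(1)/Q'(1) = (exp(1)*sin(1))/(4) = exp(1)*sin(1)/4
  Res(f, -3) = P(-3)/Q'(-3) = (-exp(-3)*sin(3))/(-4) = exp(-3)*sin(3)/4

Sum of residues inside C: exp(-3)*sin(3)/4 + exp(1)*sin(1)/4
∮_C f(z) dz = 2πi · (exp(-3)*sin(3)/4 + exp(1)*sin(1)/4) = I*pi*exp(-3)*sin(3)/2 + exp(1)*I*pi*sin(1)/2

Final answer: I*pi*exp(-3)*sin(3)/2 + exp(1)*I*pi*sin(1)/2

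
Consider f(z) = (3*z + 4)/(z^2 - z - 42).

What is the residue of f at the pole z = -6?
14/13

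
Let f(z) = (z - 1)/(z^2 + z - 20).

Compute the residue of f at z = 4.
Write f(z) = P(z)/Q(z) with P(z) = z - 1 and Q(z) = z^2 + z - 20.
The denominator factors as Q(z) = (z - 4)*(z + 5), so z = 4 is a simple zero of Q and P is analytic there; z = 4 is therefore a simple pole and
  Res(f, z₀) = P(z₀)/Q'(z₀).

Q'(z) = 2*z + 1, so Q'(4) = 9.
P(4) = 3.

Res(f, 4) = (3)/(9) = 1/3

Final answer: 1/3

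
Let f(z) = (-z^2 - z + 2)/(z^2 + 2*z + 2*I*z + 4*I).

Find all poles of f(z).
The singularities of f are the zeros of the denominator. Factoring,
  z^2 + 2*z + 2*I*z + 4*I = (z + 2*I)*(z + 2)
so the candidates are z = -2*I, z = -2.

Check the numerator P(z) = -z^2 - z + 2 at each one:
  P(-2*I) = 6 + 2*I ≠ 0, so z = -2*I is a (simple) pole.
  P(-2) = 0, so the factor (z + 2) cancels and z = -2 is only a removable singularity, not a pole.

Poles of f: {-2*I}

Final answer: {-2*I}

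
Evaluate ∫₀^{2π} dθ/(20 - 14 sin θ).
Call the integral J. The integrand is 2π-periodic and we integrate over a full period, so shifting θ does not change the value (θ → θ + π/2 turns sin θ into cos θ; θ → θ + π flips the sign of the trig term). Hence
  J = ∫₀^{2π} dθ/(20 + 14 cos θ).
Put z = e^{iθ}: then cos θ = (z + 1/z)/2, dθ = dz/(iz), and z runs once counterclockwise around |z| = 1:
  J = ∮_{|z|=1} 1/(20 + 14*(z + 1/z)/2) · dz/(iz) = (2/i) ∮_{|z|=1} dz/(14*z^2 + 40*z + 14).
The roots of 14*z^2 + 40*z + 14 are z = (-20 ± sqrt(20^2 - 14^2))/14, with sqrt(204) = 2*sqrt(51); their product is 1, so only z₊ = -10/7 + sqrt(51)/7 lies inside the unit circle (z₋ = -10/7 - sqrt(51)/7 lies outside).
z₊ is a simple zero of q(z) = 14*z^2 + 40*z + 14, so Res(1/q, z₊) = 1/q'(z₊) with q'(z) = 28*z + 40; and q'(z₊) = 14*(z₊ - z₋) = 4*sqrt(51).
Therefore J = (2/i) · 2πi · 1/(4*sqrt(51)) = 2*pi/(2*sqrt(51)) = sqrt(51)*pi/51

Final answer: sqrt(51)*pi/51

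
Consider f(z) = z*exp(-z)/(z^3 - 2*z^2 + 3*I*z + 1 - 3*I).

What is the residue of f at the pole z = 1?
(-1/10 - 3*I/10)*exp(-1)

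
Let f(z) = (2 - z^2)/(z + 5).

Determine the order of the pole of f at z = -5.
Factor the denominator:
  z + 5 = (z + 5)

The numerator P(z) = 2 - z^2 has P(-5) = -23 ≠ 0, so no factor of (z + 5) cancels.
Near z = -5 we can therefore write f(z) = g(z)/(z + 5) with g analytic at -5 and g(-5) ≠ 0 (g is just the numerator).

Hence z = -5 is a pole of order 1.

Final answer: 1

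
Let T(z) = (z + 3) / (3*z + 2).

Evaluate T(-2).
Substitute z = -2:
  numerator:   (-2) + 3 = 1
  denominator: 3*(-2) + 2 = -4
T(-2) = (1)/(-4) = -1/4

Final answer: -1/4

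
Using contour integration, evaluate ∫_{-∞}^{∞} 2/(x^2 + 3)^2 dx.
Let f(z) = 2/(z^2 + 3)^2. The denominator has no real zeros and deg Q - deg P = 4 ≥ 2, so the integral of f over the upper semicircle |z| = R tends to 0 as R → ∞. Closing the contour in the upper half-plane,
  ∫_{-∞}^{∞} f(x) dx = 2πi · Σ Res(f, z_k)  over the poles with Im z_k > 0.

Zeros of the denominator: z^2 + 3 = 0 gives z = ±sqrt(3)*I.
Upper half-plane: z = sqrt(3)*I (a pole of order 2).

Write f(z) = g(z)/(z - sqrt(3)*I)^2 with g(z) = 2/(z + sqrt(3)*I)^2. For a double pole, Res(f, z₀) = g'(z₀):
  g'(z) = -4/(z + sqrt(3)*I)^3
  Res(f, sqrt(3)*I) = g'(sqrt(3)*I) = -sqrt(3)*I/18

∫_{-∞}^{∞} f(x) dx = 2πi · (-sqrt(3)*I/18) = sqrt(3)*pi/9

Final answer: sqrt(3)*pi/9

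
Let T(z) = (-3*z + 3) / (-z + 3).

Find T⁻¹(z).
Set w = T(z) = (-3*z + 3) / (-z + 3) and solve for z:
  w*(-z + 3) = -3*z + 3
  3*w + z*(3 - w) - 3 = 0
  z*(3 - w) = 3 - 3*w
  z = (3*w - 3)/(w - 3)
Renaming the variable, T⁻¹(z) = (3*z - 3)/(z - 3).
(Check: ad - bc = -6 ≠ 0, so T is invertible.)

Final answer: (3*z - 3)/(z - 3)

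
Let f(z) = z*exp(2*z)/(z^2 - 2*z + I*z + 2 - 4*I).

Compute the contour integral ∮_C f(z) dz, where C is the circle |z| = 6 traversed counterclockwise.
By the residue theorem, ∮_C f(z) dz = 2πi · (sum of the residues of f at the poles inside |z| = 6).

The denominator factors as (z - 2 - I)*(z + 2*I), so the singularities of f are simple poles at z = 2 + I, z = -2*I.
  |2 + I|² = 5 < 36 = 6², so this pole is inside the contour.
  |-2*I|² = 4 < 36 = 6², so this pole is inside the contour.

With P(z) = z*exp(2*z) and Q(z) = z^2 - 2*z + I*z + 2 - 4*I, each pole is simple, so Res(f, z₀) = P(z₀)/Q'(z₀) with Q'(z) = 2*z - 2 + I.
  Res(f, 2 + I) = P(2 + I)/Q'(2 + I) = ((2 + I)*exp(4 + 2*I))/(2 + 3*I) = (7/13 - 4*I/13)*exp(4 + 2*I)
  Res(f, -2*I) = P(-2*I)/Q'(-2*I) = (-2*I*exp(-4*I))/(-2 - 3*I) = (6/13 + 4*I/13)*exp(-4*I)

Sum of residues inside C: (6/13 + 4*I/13)*exp(-4*I) + (7/13 - 4*I/13)*exp(4 + 2*I)
∮_C f(z) dz = 2πi · ((6/13 + 4*I/13)*exp(-4*I) + (7/13 - 4*I/13)*exp(4 + 2*I)) = pi*(-8/13 + 12*I/13)*exp(-4*I) + pi*(8/13 + 14*I/13)*exp(4 + 2*I)

Final answer: pi*(-8/13 + 12*I/13)*exp(-4*I) + pi*(8/13 + 14*I/13)*exp(4 + 2*I)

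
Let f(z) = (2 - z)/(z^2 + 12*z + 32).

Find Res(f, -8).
Write f(z) = P(z)/Q(z) with P(z) = 2 - z and Q(z) = z^2 + 12*z + 32.
The denominator factors as Q(z) = (z + 4)*(z + 8), so z = -8 is a simple zero of Q and P is analytic there; z = -8 is therefore a simple pole and
  Res(f, z₀) = P(z₀)/Q'(z₀).

Q'(z) = 2*z + 12, so Q'(-8) = -4.
P(-8) = 10.

Res(f, -8) = (10)/(-4) = -5/2

Final answer: -5/2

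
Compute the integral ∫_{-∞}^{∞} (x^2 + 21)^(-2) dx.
sqrt(21)*pi/882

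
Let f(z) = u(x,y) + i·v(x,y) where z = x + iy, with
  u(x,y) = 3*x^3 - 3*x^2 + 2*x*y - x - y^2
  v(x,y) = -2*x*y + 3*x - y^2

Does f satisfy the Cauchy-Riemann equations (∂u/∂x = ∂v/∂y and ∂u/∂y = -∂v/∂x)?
∂u/∂x = 9*x^2 - 6*x + 2*y - 1
∂v/∂y = -2*x - 2*y
∂u/∂y = 2*x - 2*y
∂v/∂x = 3 - 2*y
∂u/∂x ≠ ∂v/∂y and ∂u/∂y ≠ -∂v/∂x; the Cauchy-Riemann equations are not satisfied, so f is not analytic.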